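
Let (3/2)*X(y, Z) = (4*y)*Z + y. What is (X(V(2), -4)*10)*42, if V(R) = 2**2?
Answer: -16800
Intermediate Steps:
V(R) = 4
X(y, Z) = 2*y/3 + 8*Z*y/3 (X(y, Z) = 2*((4*y)*Z + y)/3 = 2*(4*Z*y + y)/3 = 2*(y + 4*Z*y)/3 = 2*y/3 + 8*Z*y/3)
(X(V(2), -4)*10)*42 = (((2/3)*4*(1 + 4*(-4)))*10)*42 = (((2/3)*4*(1 - 16))*10)*42 = (((2/3)*4*(-15))*10)*42 = -40*10*42 = -400*42 = -16800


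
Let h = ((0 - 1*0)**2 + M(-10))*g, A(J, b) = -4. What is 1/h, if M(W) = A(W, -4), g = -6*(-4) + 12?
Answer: -1/144 ≈ -0.0069444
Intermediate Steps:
g = 36 (g = 24 + 12 = 36)
M(W) = -4
h = -144 (h = ((0 - 1*0)**2 - 4)*36 = ((0 + 0)**2 - 4)*36 = (0**2 - 4)*36 = (0 - 4)*36 = -4*36 = -144)
1/h = 1/(-144) = -1/144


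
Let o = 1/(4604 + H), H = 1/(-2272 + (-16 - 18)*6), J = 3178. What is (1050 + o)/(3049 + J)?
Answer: 11969480626/70984705181 ≈ 0.16862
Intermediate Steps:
H = -1/2476 (H = 1/(-2272 - 34*6) = 1/(-2272 - 204) = 1/(-2476) = -1/2476 ≈ -0.00040388)
o = 2476/11399503 (o = 1/(4604 - 1/2476) = 1/(11399503/2476) = 2476/11399503 ≈ 0.00021720)
(1050 + o)/(3049 + J) = (1050 + 2476/11399503)/(3049 + 3178) = (11969480626/11399503)/6227 = (11969480626/11399503)*(1/6227) = 11969480626/70984705181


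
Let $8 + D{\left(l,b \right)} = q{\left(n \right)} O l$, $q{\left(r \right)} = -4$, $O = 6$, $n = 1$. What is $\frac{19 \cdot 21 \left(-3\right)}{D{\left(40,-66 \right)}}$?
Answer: $\frac{1197}{968} \approx 1.2366$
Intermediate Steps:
$D{\left(l,b \right)} = -8 - 24 l$ ($D{\left(l,b \right)} = -8 + \left(-4\right) 6 l = -8 - 24 l$)
$\frac{19 \cdot 21 \left(-3\right)}{D{\left(40,-66 \right)}} = \frac{19 \cdot 21 \left(-3\right)}{-8 - 960} = \frac{399 \left(-3\right)}{-8 - 960} = - \frac{1197}{-968} = \left(-1197\right) \left(- \frac{1}{968}\right) = \frac{1197}{968}$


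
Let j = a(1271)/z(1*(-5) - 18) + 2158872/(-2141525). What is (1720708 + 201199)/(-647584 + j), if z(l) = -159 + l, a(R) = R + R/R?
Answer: -374538881823925/126201935096852 ≈ -2.9678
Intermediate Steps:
a(R) = 1 + R (a(R) = R + 1 = 1 + R)
j = -1558467252/194878775 (j = (1 + 1271)/(-159 + (1*(-5) - 18)) + 2158872/(-2141525) = 1272/(-159 + (-5 - 18)) + 2158872*(-1/2141525) = 1272/(-159 - 23) - 2158872/2141525 = 1272/(-182) - 2158872/2141525 = 1272*(-1/182) - 2158872/2141525 = -636/91 - 2158872/2141525 = -1558467252/194878775 ≈ -7.9971)
(1720708 + 201199)/(-647584 + j) = (1720708 + 201199)/(-647584 - 1558467252/194878775) = 1921907/(-126201935096852/194878775) = 1921907*(-194878775/126201935096852) = -374538881823925/126201935096852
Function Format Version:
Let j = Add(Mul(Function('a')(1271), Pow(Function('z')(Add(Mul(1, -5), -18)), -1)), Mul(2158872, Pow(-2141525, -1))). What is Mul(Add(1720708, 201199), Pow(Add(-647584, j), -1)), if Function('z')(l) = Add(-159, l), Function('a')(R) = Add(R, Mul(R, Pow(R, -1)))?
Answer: Rational(-374538881823925, 126201935096852) ≈ -2.9678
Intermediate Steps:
Function('a')(R) = Add(1, R) (Function('a')(R) = Add(R, 1) = Add(1, R))
j = Rational(-1558467252, 194878775) (j = Add(Mul(Add(1, 1271), Pow(Add(-159, Add(Mul(1, -5), -18)), -1)), Mul(2158872, Pow(-2141525, -1))) = Add(Mul(1272, Pow(Add(-159, Add(-5, -18)), -1)), Mul(2158872, Rational(-1, 2141525))) = Add(Mul(1272, Pow(Add(-159, -23), -1)), Rational(-2158872, 2141525)) = Add(Mul(1272, Pow(-182, -1)), Rational(-2158872, 2141525)) = Add(Mul(1272, Rational(-1, 182)), Rational(-2158872, 2141525)) = Add(Rational(-636, 91), Rational(-2158872, 2141525)) = Rational(-1558467252, 194878775) ≈ -7.9971)
Mul(Add(1720708, 201199), Pow(Add(-647584, j), -1)) = Mul(Add(1720708, 201199), Pow(Add(-647584, Rational(-1558467252, 194878775)), -1)) = Mul(1921907, Pow(Rational(-126201935096852, 194878775), -1)) = Mul(1921907, Rational(-194878775, 126201935096852)) = Rational(-374538881823925, 126201935096852)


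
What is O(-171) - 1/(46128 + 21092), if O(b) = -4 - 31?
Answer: -2352701/67220 ≈ -35.000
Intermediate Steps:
O(b) = -35
O(-171) - 1/(46128 + 21092) = -35 - 1/(46128 + 21092) = -35 - 1/67220 = -2352701/67220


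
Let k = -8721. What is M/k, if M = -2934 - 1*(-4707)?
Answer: -197/969 ≈ -0.20330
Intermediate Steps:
M = 1773 (M = -2934 + 4707 = 1773)
M/k = 1773/(-8721) = 1773*(-1/8721) = -197/969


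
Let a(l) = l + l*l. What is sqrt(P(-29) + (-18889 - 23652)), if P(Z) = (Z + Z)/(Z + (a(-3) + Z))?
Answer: 3*I*sqrt(3195218)/26 ≈ 206.25*I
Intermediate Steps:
a(l) = l + l**2
P(Z) = 2*Z/(6 + 2*Z) (P(Z) = (Z + Z)/(Z + (-3*(1 - 3) + Z)) = (2*Z)/(Z + (-3*(-2) + Z)) = (2*Z)/(Z + (6 + Z)) = (2*Z)/(6 + 2*Z) = 2*Z/(6 + 2*Z))
sqrt(P(-29) + (-18889 - 23652)) = sqrt(-29/(3 - 29) + (-18889 - 23652)) = sqrt(-29/(-26) - 42541) = sqrt(-29*(-1/26) - 42541) = sqrt(29/26 - 42541) = sqrt(-1106037/26) = 3*I*sqrt(3195218)/26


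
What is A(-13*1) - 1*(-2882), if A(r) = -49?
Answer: 2833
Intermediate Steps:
A(-13*1) - 1*(-2882) = -49 - 1*(-2882) = -49 + 2882 = 2833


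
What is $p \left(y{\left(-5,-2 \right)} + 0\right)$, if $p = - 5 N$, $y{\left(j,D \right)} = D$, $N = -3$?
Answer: $-30$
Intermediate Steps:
$p = 15$ ($p = \left(-5\right) \left(-3\right) = 15$)
$p \left(y{\left(-5,-2 \right)} + 0\right) = 15 \left(-2 + 0\right) = 15 \left(-2\right) = -30$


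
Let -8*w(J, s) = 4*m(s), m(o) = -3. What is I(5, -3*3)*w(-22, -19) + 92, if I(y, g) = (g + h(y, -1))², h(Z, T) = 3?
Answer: 146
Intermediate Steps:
w(J, s) = 3/2 (w(J, s) = -(-3)/2 = -⅛*(-12) = 3/2)
I(y, g) = (3 + g)² (I(y, g) = (g + 3)² = (3 + g)²)
I(5, -3*3)*w(-22, -19) + 92 = (3 - 3*3)²*(3/2) + 92 = (3 - 9)²*(3/2) + 92 = (-6)²*(3/2) + 92 = 36*(3/2) + 92 = 54 + 92 = 146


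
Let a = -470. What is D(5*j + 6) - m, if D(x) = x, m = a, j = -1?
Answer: 471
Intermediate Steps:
m = -470
D(5*j + 6) - m = (5*(-1) + 6) - 1*(-470) = (-5 + 6) + 470 = 1 + 470 = 471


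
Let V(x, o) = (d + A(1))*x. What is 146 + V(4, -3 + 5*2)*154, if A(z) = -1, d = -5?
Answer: -3550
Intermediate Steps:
V(x, o) = -6*x (V(x, o) = (-5 - 1)*x = -6*x)
146 + V(4, -3 + 5*2)*154 = 146 - 6*4*154 = 146 - 24*154 = 146 - 3696 = -3550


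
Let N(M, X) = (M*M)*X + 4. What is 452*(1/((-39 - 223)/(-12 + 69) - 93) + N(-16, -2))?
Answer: -1277379572/5563 ≈ -2.2962e+5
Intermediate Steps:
N(M, X) = 4 + X*M**2 (N(M, X) = M**2*X + 4 = X*M**2 + 4 = 4 + X*M**2)
452*(1/((-39 - 223)/(-12 + 69) - 93) + N(-16, -2)) = 452*(1/((-39 - 223)/(-12 + 69) - 93) + (4 - 2*(-16)**2)) = 452*(1/(-262/57 - 93) + (4 - 2*256)) = 452*(1/(-262*1/57 - 93) + (4 - 512)) = 452*(1/(-262/57 - 93) - 508) = 452*(1/(-5563/57) - 508) = 452*(-57/5563 - 508) = 452*(-2826061/5563) = -1277379572/5563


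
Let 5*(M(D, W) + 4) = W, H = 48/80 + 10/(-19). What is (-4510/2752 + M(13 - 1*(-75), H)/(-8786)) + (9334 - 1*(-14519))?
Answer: 68483575124659/2871264800 ≈ 23851.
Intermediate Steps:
H = 7/95 (H = 48*(1/80) + 10*(-1/19) = ⅗ - 10/19 = 7/95 ≈ 0.073684)
M(D, W) = -4 + W/5
(-4510/2752 + M(13 - 1*(-75), H)/(-8786)) + (9334 - 1*(-14519)) = (-4510/2752 + (-4 + (⅕)*(7/95))/(-8786)) + (9334 - 1*(-14519)) = (-4510*1/2752 + (-4 + 7/475)*(-1/8786)) + (9334 + 14519) = (-2255/1376 - 1893/475*(-1/8786)) + 23853 = (-2255/1376 + 1893/4173350) + 23853 = -4704149741/2871264800 + 23853 = 68483575124659/2871264800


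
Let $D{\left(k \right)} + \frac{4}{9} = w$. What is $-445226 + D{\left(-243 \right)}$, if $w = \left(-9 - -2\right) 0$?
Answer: $- \frac{4007038}{9} \approx -4.4523 \cdot 10^{5}$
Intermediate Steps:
$w = 0$ ($w = \left(-9 + \left(-2 + 4\right)\right) 0 = \left(-9 + 2\right) 0 = \left(-7\right) 0 = 0$)
$D{\left(k \right)} = - \frac{4}{9}$ ($D{\left(k \right)} = - \frac{4}{9} + 0 = - \frac{4}{9}$)
$-445226 + D{\left(-243 \right)} = -445226 - \frac{4}{9} = - \frac{4007038}{9}$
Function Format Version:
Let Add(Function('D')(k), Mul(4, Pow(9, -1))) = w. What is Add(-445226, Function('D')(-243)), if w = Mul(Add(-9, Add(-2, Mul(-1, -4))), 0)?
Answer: Rational(-4007038, 9) ≈ -4.4523e+5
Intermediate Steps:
w = 0 (w = Mul(Add(-9, Add(-2, 4)), 0) = Mul(Add(-9, 2), 0) = Mul(-7, 0) = 0)
Function('D')(k) = Rational(-4, 9) (Function('D')(k) = Add(Rational(-4, 9), 0) = Rational(-4, 9))
Add(-445226, Function('D')(-243)) = Add(-445226, Rational(-4, 9)) = Rational(-4007038, 9)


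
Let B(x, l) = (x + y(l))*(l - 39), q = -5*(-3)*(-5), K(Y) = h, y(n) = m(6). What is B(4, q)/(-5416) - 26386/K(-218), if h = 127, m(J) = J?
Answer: -35690449/171958 ≈ -207.55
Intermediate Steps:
y(n) = 6
K(Y) = 127
q = -75 (q = 15*(-5) = -75)
B(x, l) = (-39 + l)*(6 + x) (B(x, l) = (x + 6)*(l - 39) = (6 + x)*(-39 + l) = (-39 + l)*(6 + x))
B(4, q)/(-5416) - 26386/K(-218) = (-234 - 39*4 + 6*(-75) - 75*4)/(-5416) - 26386/127 = (-234 - 156 - 450 - 300)*(-1/5416) - 26386*1/127 = -1140*(-1/5416) - 26386/127 = 285/1354 - 26386/127 = -35690449/171958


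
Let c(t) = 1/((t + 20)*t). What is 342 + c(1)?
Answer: 7183/21 ≈ 342.05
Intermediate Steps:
c(t) = 1/(t*(20 + t)) (c(t) = 1/((20 + t)*t) = 1/(t*(20 + t)))
342 + c(1) = 342 + 1/(1*(20 + 1)) = 342 + 1/21 = 7183/21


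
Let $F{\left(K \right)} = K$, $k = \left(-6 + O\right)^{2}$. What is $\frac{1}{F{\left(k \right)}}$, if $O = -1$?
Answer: $\frac{1}{49} \approx 0.020408$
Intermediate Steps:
$k = 49$ ($k = \left(-6 - 1\right)^{2} = \left(-7\right)^{2} = 49$)
$\frac{1}{F{\left(k \right)}} = \frac{1}{49}$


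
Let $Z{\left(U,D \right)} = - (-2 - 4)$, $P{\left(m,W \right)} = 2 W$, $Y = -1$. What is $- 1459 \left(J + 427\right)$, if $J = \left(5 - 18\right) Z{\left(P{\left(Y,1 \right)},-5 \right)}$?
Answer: $-509191$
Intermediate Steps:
$Z{\left(U,D \right)} = 6$ ($Z{\left(U,D \right)} = \left(-1\right) \left(-6\right) = 6$)
$J = -78$ ($J = \left(5 - 18\right) 6 = \left(-13\right) 6 = -78$)
$- 1459 \left(J + 427\right) = - 1459 \left(-78 + 427\right) = \left(-1459\right) 349 = -509191$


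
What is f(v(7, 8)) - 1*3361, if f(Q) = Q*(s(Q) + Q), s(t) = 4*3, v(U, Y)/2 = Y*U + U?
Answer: 14027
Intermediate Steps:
v(U, Y) = 2*U + 2*U*Y (v(U, Y) = 2*(Y*U + U) = 2*(U*Y + U) = 2*(U + U*Y) = 2*U + 2*U*Y)
s(t) = 12
f(Q) = Q*(12 + Q)
f(v(7, 8)) - 1*3361 = (2*7*(1 + 8))*(12 + 2*7*(1 + 8)) - 1*3361 = (2*7*9)*(12 + 2*7*9) - 3361 = 126*(12 + 126) - 3361 = 126*138 - 3361 = 17388 - 3361 = 14027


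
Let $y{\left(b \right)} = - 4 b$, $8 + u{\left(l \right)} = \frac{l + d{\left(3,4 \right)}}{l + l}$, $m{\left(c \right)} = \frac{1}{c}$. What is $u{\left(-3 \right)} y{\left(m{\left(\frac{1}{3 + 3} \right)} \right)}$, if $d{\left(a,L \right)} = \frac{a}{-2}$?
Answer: $174$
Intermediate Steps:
$d{\left(a,L \right)} = - \frac{a}{2}$ ($d{\left(a,L \right)} = a \left(- \frac{1}{2}\right) = - \frac{a}{2}$)
$u{\left(l \right)} = -8 + \frac{- \frac{3}{2} + l}{2 l}$ ($u{\left(l \right)} = -8 + \frac{l - \frac{3}{2}}{l + l} = -8 + \frac{l - \frac{3}{2}}{2 l} = -8 + \left(- \frac{3}{2} + l\right) \frac{1}{2 l} = -8 + \frac{- \frac{3}{2} + l}{2 l}$)
$u{\left(-3 \right)} y{\left(m{\left(\frac{1}{3 + 3} \right)} \right)} = \frac{3 \left(-1 - -30\right)}{4 \left(-3\right)} \left(- \frac{4}{\frac{1}{3 + 3}}\right) = \frac{3}{4} \left(- \frac{1}{3}\right) \left(-1 + 30\right) \left(- \frac{4}{\frac{1}{6}}\right) = \frac{3}{4} \left(- \frac{1}{3}\right) 29 \left(- 4 \frac{1}{\frac{1}{6}}\right) = - \frac{29 \left(\left(-4\right) 6\right)}{4} = \left(- \frac{29}{4}\right) \left(-24\right) = 174$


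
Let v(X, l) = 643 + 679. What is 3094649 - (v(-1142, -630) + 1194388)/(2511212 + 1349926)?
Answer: 1991477609142/643523 ≈ 3.0946e+6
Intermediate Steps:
v(X, l) = 1322
3094649 - (v(-1142, -630) + 1194388)/(2511212 + 1349926) = 3094649 - (1322 + 1194388)/(2511212 + 1349926) = 3094649 - 1195710/3861138 = 3094649 - 1*199285/643523 = 3094649 - 199285/643523 = 1991477609142/643523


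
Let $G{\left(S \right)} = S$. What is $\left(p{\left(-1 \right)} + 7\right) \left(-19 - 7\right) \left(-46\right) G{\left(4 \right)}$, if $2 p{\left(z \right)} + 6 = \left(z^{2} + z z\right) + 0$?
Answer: $23920$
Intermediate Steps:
$p{\left(z \right)} = -3 + z^{2}$ ($p{\left(z \right)} = -3 + \frac{\left(z^{2} + z z\right) + 0}{2} = -3 + \frac{\left(z^{2} + z^{2}\right) + 0}{2} = -3 + \frac{2 z^{2} + 0}{2} = -3 + \frac{2 z^{2}}{2} = -3 + z^{2}$)
$\left(p{\left(-1 \right)} + 7\right) \left(-19 - 7\right) \left(-46\right) G{\left(4 \right)} = \left(\left(-3 + \left(-1\right)^{2}\right) + 7\right) \left(-19 - 7\right) \left(-46\right) 4 = \left(\left(-3 + 1\right) + 7\right) \left(-26\right) \left(-46\right) 4 = \left(-2 + 7\right) \left(-26\right) \left(-46\right) 4 = 5 \left(-26\right) \left(-46\right) 4 = \left(-130\right) \left(-46\right) 4 = 5980 \cdot 4 = 23920$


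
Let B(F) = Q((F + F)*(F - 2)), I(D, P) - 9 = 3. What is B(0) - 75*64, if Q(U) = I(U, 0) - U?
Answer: -4788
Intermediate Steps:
I(D, P) = 12 (I(D, P) = 9 + 3 = 12)
Q(U) = 12 - U
B(F) = 12 - 2*F*(-2 + F) (B(F) = 12 - (F + F)*(F - 2) = 12 - 2*F*(-2 + F))
B(0) - 75*64 = (12 - 2*0*(-2 + 0)) - 75*64 = (12 - 2*0*(-2)) - 4800 = (12 + 0) - 4800 = 12 - 4800 = -4788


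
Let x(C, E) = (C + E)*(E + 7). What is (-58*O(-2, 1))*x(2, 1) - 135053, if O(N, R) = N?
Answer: -132269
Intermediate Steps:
x(C, E) = (7 + E)*(C + E) (x(C, E) = (C + E)*(7 + E) = (7 + E)*(C + E))
(-58*O(-2, 1))*x(2, 1) - 135053 = (-58*(-2))*(1² + 7*2 + 7*1 + 2*1) - 135053 = 116*(1 + 14 + 7 + 2) - 135053 = 116*24 - 135053 = 2784 - 135053 = -132269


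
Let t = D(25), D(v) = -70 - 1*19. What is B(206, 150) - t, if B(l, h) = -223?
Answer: -134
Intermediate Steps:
D(v) = -89 (D(v) = -70 - 19 = -89)
t = -89
B(206, 150) - t = -223 - 1*(-89) = -223 + 89 = -134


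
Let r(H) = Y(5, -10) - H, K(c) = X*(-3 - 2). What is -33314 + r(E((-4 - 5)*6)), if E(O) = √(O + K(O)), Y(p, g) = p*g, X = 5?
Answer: -33364 - I*√79 ≈ -33364.0 - 8.8882*I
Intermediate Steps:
K(c) = -25 (K(c) = 5*(-3 - 2) = 5*(-5) = -25)
Y(p, g) = g*p
E(O) = √(-25 + O) (E(O) = √(O - 25) = √(-25 + O))
r(H) = -50 - H (r(H) = -10*5 - H = -50 - H)
-33314 + r(E((-4 - 5)*6)) = -33314 + (-50 - √(-25 + (-4 - 5)*6)) = -33314 + (-50 - √(-25 - 9*6)) = -33314 + (-50 - √(-25 - 54)) = -33314 + (-50 - √(-79)) = -33314 + (-50 - I*√79) = -33364 - I*√79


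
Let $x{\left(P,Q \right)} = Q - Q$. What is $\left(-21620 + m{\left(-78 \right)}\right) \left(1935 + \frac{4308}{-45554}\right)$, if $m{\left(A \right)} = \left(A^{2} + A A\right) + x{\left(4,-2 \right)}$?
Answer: $- \frac{416562315132}{22777} \approx -1.8289 \cdot 10^{7}$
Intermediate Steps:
$x{\left(P,Q \right)} = 0$
$m{\left(A \right)} = 2 A^{2}$ ($m{\left(A \right)} = \left(A^{2} + A A\right) + 0 = \left(A^{2} + A^{2}\right) + 0 = 2 A^{2} + 0 = 2 A^{2}$)
$\left(-21620 + m{\left(-78 \right)}\right) \left(1935 + \frac{4308}{-45554}\right) = \left(-21620 + 2 \left(-78\right)^{2}\right) \left(1935 + \frac{4308}{-45554}\right) = \left(-21620 + 2 \cdot 6084\right) \left(1935 + 4308 \left(- \frac{1}{45554}\right)\right) = \left(-21620 + 12168\right) \left(1935 - \frac{2154}{22777}\right) = \left(-9452\right) \frac{44071341}{22777} = - \frac{416562315132}{22777}$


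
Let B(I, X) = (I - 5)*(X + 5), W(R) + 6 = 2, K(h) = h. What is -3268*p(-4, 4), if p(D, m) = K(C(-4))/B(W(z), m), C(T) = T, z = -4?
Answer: -13072/81 ≈ -161.38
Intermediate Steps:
W(R) = -4 (W(R) = -6 + 2 = -4)
B(I, X) = (-5 + I)*(5 + X)
p(D, m) = -4/(-45 - 9*m) (p(D, m) = -4/(-25 - 5*m + 5*(-4) - 4*m) = -4/(-25 - 5*m - 20 - 4*m) = -4/(-45 - 9*m))
-3268*p(-4, 4) = -13072/(9*(5 + 4)) = -13072/(9*9) = -3268*4/81 = -13072/81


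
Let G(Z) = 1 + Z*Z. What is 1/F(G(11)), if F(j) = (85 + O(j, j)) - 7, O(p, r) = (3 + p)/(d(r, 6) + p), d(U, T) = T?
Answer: 128/10109 ≈ 0.012662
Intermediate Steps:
G(Z) = 1 + Z²
O(p, r) = (3 + p)/(6 + p)
F(j) = 78 + (3 + j)/(6 + j) (F(j) = (85 + (3 + j)/(6 + j)) - 7 = 78 + (3 + j)/(6 + j))
1/F(G(11)) = 1/((471 + 79*(1 + 11²))/(6 + (1 + 11²))) = 1/((471 + 79*(1 + 121))/(6 + (1 + 121))) = 1/((471 + 79*122)/(6 + 122)) = 1/((471 + 9638)/128) = 1/((1/128)*10109) = 1/(10109/128) = 128/10109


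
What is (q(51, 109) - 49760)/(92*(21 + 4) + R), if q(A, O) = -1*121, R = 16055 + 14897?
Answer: -16627/11084 ≈ -1.5001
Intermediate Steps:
R = 30952
q(A, O) = -121
(q(51, 109) - 49760)/(92*(21 + 4) + R) = (-121 - 49760)/(92*(21 + 4) + 30952) = -49881/(92*25 + 30952) = -49881/(2300 + 30952) = -49881/33252 = -49881*1/33252 = -16627/11084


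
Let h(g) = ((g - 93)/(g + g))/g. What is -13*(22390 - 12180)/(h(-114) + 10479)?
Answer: -383324240/30263329 ≈ -12.666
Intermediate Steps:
h(g) = (-93 + g)/(2*g**2) (h(g) = ((-93 + g)/((2*g)))/g = ((-93 + g)*(1/(2*g)))/g = ((-93 + g)/(2*g))/g = (-93 + g)/(2*g**2))
-13*(22390 - 12180)/(h(-114) + 10479) = -13*(22390 - 12180)/((1/2)*(-93 - 114)/(-114)**2 + 10479) = -132730/((1/2)*(1/12996)*(-207) + 10479) = -132730/(-23/2888 + 10479) = -132730/30263329/2888 = -132730*2888/30263329 = -13*29486480/30263329 = -383324240/30263329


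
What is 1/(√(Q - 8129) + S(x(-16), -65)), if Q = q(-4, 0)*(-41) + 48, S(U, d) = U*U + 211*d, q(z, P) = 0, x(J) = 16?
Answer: -13459/181152762 - I*√8081/181152762 ≈ -7.4296e-5 - 4.9623e-7*I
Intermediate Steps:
S(U, d) = U² + 211*d
Q = 48 (Q = 0*(-41) + 48 = 0 + 48 = 48)
1/(√(Q - 8129) + S(x(-16), -65)) = 1/(√(48 - 8129) + (16² + 211*(-65))) = 1/(√(-8081) + (256 - 13715)) = 1/(I*√8081 - 13459) = 1/(-13459 + I*√8081)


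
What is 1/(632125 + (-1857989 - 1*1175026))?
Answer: -1/2400890 ≈ -4.1651e-7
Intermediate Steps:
1/(632125 + (-1857989 - 1*1175026)) = 1/(632125 + (-1857989 - 1175026)) = 1/(632125 - 3033015) = 1/(-2400890) = -1/2400890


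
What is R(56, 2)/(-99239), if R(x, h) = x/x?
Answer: -1/99239 ≈ -1.0077e-5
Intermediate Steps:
R(x, h) = 1
R(56, 2)/(-99239) = 1/(-99239) = 1*(-1/99239) = -1/99239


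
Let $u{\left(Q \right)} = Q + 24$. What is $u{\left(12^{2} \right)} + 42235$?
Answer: $42403$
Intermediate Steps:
$u{\left(Q \right)} = 24 + Q$
$u{\left(12^{2} \right)} + 42235 = \left(24 + 12^{2}\right) + 42235 = \left(24 + 144\right) + 42235 = 168 + 42235 = 42403$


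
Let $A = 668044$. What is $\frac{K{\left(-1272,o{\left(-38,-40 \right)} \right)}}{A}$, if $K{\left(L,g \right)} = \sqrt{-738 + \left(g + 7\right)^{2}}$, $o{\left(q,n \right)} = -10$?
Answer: $\frac{27 i}{668044} \approx 4.0416 \cdot 10^{-5} i$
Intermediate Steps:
$K{\left(L,g \right)} = \sqrt{-738 + \left(7 + g\right)^{2}}$
$\frac{K{\left(-1272,o{\left(-38,-40 \right)} \right)}}{A} = \frac{\sqrt{-738 + \left(7 - 10\right)^{2}}}{668044} = \sqrt{-738 + \left(-3\right)^{2}} \cdot \frac{1}{668044} = \sqrt{-738 + 9} \cdot \frac{1}{668044} = \sqrt{-729} \cdot \frac{1}{668044} = 27 i \frac{1}{668044} = \frac{27 i}{668044}$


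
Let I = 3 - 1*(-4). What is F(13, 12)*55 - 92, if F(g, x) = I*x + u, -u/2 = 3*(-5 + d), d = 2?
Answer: 5518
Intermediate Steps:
I = 7 (I = 3 + 4 = 7)
u = 18 (u = -6*(-5 + 2) = -6*(-3) = -2*(-9) = 18)
F(g, x) = 18 + 7*x (F(g, x) = 7*x + 18 = 18 + 7*x)
F(13, 12)*55 - 92 = (18 + 7*12)*55 - 92 = (18 + 84)*55 - 92 = 102*55 - 92 = 5610 - 92 = 5518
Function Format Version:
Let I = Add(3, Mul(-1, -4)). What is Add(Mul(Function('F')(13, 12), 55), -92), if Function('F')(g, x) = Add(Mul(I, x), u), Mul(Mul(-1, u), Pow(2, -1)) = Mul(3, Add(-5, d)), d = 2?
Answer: 5518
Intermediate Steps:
I = 7 (I = Add(3, 4) = 7)
u = 18 (u = Mul(-2, Mul(3, Add(-5, 2))) = Mul(-2, Mul(3, -3)) = Mul(-2, -9) = 18)
Function('F')(g, x) = Add(18, Mul(7, x)) (Function('F')(g, x) = Add(Mul(7, x), 18) = Add(18, Mul(7, x)))
Add(Mul(Function('F')(13, 12), 55), -92) = Add(Mul(Add(18, Mul(7, 12)), 55), -92) = Add(Mul(Add(18, 84), 55), -92) = Add(Mul(102, 55), -92) = Add(5610, -92) = 5518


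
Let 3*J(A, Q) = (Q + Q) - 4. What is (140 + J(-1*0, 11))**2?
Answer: 21316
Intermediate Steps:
J(A, Q) = -4/3 + 2*Q/3 (J(A, Q) = ((Q + Q) - 4)/3 = (2*Q - 4)/3 = (-4 + 2*Q)/3 = -4/3 + 2*Q/3)
(140 + J(-1*0, 11))**2 = (140 + (-4/3 + (2/3)*11))**2 = (140 + (-4/3 + 22/3))**2 = (140 + 6)**2 = 146**2 = 21316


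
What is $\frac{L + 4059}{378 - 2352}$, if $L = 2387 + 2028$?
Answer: $- \frac{4237}{987} \approx -4.2928$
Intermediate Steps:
$L = 4415$
$\frac{L + 4059}{378 - 2352} = \frac{4415 + 4059}{378 - 2352} = \frac{8474}{-1974} = 8474 \left(- \frac{1}{1974}\right) = - \frac{4237}{987}$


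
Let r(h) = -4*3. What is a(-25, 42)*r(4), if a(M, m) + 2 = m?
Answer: -480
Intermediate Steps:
a(M, m) = -2 + m
r(h) = -12
a(-25, 42)*r(4) = (-2 + 42)*(-12) = 40*(-12) = -480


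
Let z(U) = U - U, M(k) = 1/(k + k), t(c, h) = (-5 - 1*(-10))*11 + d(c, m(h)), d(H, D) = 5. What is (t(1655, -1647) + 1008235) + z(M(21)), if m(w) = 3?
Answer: 1008295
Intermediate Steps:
t(c, h) = 60 (t(c, h) = (-5 - 1*(-10))*11 + 5 = (-5 + 10)*11 + 5 = 5*11 + 5 = 55 + 5 = 60)
M(k) = 1/(2*k)
z(U) = 0
(t(1655, -1647) + 1008235) + z(M(21)) = (60 + 1008235) + 0 = 1008295 + 0 = 1008295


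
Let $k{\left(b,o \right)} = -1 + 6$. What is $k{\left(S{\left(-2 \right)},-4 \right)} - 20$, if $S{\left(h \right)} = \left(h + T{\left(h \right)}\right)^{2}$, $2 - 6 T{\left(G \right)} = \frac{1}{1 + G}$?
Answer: $-15$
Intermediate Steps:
$T{\left(G \right)} = \frac{1}{3} - \frac{1}{6 \left(1 + G\right)}$
$S{\left(h \right)} = \left(h + \frac{1 + 2 h}{6 \left(1 + h\right)}\right)^{2}$
$k{\left(b,o \right)} = 5$
$k{\left(S{\left(-2 \right)},-4 \right)} - 20 = 5 - 20 = -15$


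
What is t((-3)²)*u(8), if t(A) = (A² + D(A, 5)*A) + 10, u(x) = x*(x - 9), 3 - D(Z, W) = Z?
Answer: -296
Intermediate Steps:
D(Z, W) = 3 - Z
u(x) = x*(-9 + x)
t(A) = 10 + A² + A*(3 - A) (t(A) = (A² + (3 - A)*A) + 10 = (A² + A*(3 - A)) + 10 = 10 + A² + A*(3 - A))
t((-3)²)*u(8) = (10 + 3*(-3)²)*(8*(-9 + 8)) = (10 + 3*9)*(8*(-1)) = (10 + 27)*(-8) = 37*(-8) = -296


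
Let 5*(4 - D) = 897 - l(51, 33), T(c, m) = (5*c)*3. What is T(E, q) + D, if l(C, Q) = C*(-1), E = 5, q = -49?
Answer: -553/5 ≈ -110.60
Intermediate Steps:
l(C, Q) = -C
T(c, m) = 15*c
D = -928/5 (D = 4 - (897 - (-1)*51)/5 = 4 - (897 - 1*(-51))/5 = 4 - (897 + 51)/5 = 4 - ⅕*948 = 4 - 948/5 = -928/5 ≈ -185.60)
T(E, q) + D = 15*5 - 928/5 = 75 - 928/5 = -553/5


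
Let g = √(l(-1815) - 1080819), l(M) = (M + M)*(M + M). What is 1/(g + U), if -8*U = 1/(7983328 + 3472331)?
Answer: 91645272/101593241031249666736703 + 25196567639861952*√1344009/101593241031249666736703 ≈ 0.00028753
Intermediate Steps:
l(M) = 4*M² (l(M) = (2*M)*(2*M) = 4*M²)
U = -1/91645272 (U = -1/(8*(7983328 + 3472331)) = -⅛/11455659 = -⅛*1/11455659 = -1/91645272 ≈ -1.0912e-8)
g = 3*√1344009 (g = √(4*(-1815)² - 1080819) = √(4*3294225 - 1080819) = √(13176900 - 1080819) = √12096081 = 3*√1344009 ≈ 3477.9)
1/(g + U) = 1/(3*√1344009 - 1/91645272) = 1/(-1/91645272 + 3*√1344009)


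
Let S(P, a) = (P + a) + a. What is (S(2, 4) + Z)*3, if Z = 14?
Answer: 72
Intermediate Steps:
S(P, a) = P + 2*a
(S(2, 4) + Z)*3 = ((2 + 2*4) + 14)*3 = ((2 + 8) + 14)*3 = (10 + 14)*3 = 24*3 = 72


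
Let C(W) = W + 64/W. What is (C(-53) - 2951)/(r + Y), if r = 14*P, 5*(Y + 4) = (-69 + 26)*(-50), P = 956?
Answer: -79638/365965 ≈ -0.21761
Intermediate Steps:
Y = 426 (Y = -4 + ((-69 + 26)*(-50))/5 = -4 + (-43*(-50))/5 = -4 + (⅕)*2150 = -4 + 430 = 426)
r = 13384 (r = 14*956 = 13384)
(C(-53) - 2951)/(r + Y) = ((-53 + 64/(-53)) - 2951)/(13384 + 426) = ((-53 + 64*(-1/53)) - 2951)/13810 = ((-53 - 64/53) - 2951)*(1/13810) = (-2873/53 - 2951)*(1/13810) = -159276/53*1/13810 = -79638/365965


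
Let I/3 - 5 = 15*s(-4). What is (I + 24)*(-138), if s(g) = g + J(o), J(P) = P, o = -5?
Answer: 50508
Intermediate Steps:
s(g) = -5 + g (s(g) = g - 5 = -5 + g)
I = -390 (I = 15 + 3*(15*(-5 - 4)) = 15 + 3*(15*(-9)) = 15 + 3*(-135) = 15 - 405 = -390)
(I + 24)*(-138) = (-390 + 24)*(-138) = -366*(-138) = 50508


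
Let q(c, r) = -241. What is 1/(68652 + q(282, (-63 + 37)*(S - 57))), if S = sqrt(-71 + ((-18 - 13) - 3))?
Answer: 1/68411 ≈ 1.4618e-5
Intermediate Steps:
S = I*sqrt(105) (S = sqrt(-71 + (-31 - 3)) = sqrt(-71 - 34) = sqrt(-105) = I*sqrt(105) ≈ 10.247*I)
1/(68652 + q(282, (-63 + 37)*(S - 57))) = 1/(68652 - 241) = 1/68411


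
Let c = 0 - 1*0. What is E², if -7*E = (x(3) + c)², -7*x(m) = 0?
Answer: 0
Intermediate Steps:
x(m) = 0 (x(m) = -⅐*0 = 0)
c = 0 (c = 0 + 0 = 0)
E = 0 (E = -(0 + 0)²/7 = -⅐*0² = -⅐*0 = 0)
E² = 0² = 0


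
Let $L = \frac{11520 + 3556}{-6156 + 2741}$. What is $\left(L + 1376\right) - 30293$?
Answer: $- \frac{98766631}{3415} \approx -28921.0$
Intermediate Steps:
$L = - \frac{15076}{3415}$ ($L = \frac{15076}{-3415} = 15076 \left(- \frac{1}{3415}\right) = - \frac{15076}{3415} \approx -4.4146$)
$\left(L + 1376\right) - 30293 = \left(- \frac{15076}{3415} + 1376\right) - 30293 = \frac{4683964}{3415} - 30293 = - \frac{98766631}{3415}$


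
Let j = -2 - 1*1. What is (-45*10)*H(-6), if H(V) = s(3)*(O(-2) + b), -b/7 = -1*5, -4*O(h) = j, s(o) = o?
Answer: -96525/2 ≈ -48263.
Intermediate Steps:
j = -3 (j = -2 - 1 = -3)
O(h) = 3/4 (O(h) = -1/4*(-3) = 3/4)
b = 35 (b = -(-7)*5 = -7*(-5) = 35)
H(V) = 429/4 (H(V) = 3*(3/4 + 35) = 3*(143/4) = 429/4)
(-45*10)*H(-6) = -45*10*(429/4) = -450*429/4 = -96525/2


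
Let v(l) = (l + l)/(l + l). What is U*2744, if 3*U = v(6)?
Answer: 2744/3 ≈ 914.67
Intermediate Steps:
v(l) = 1 (v(l) = (2*l)/((2*l)) = (2*l)*(1/(2*l)) = 1)
U = ⅓ (U = (⅓)*1 = ⅓ ≈ 0.33333)
U*2744 = (⅓)*2744 = 2744/3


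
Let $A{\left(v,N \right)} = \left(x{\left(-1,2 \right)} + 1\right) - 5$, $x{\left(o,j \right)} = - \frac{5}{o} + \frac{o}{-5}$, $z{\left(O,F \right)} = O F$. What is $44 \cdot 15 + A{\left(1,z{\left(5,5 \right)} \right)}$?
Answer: $\frac{3306}{5} \approx 661.2$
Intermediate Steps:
$z{\left(O,F \right)} = F O$
$x{\left(o,j \right)} = - \frac{5}{o} - \frac{o}{5}$ ($x{\left(o,j \right)} = - \frac{5}{o} + o \left(- \frac{1}{5}\right) = - \frac{5}{o} - \frac{o}{5}$)
$A{\left(v,N \right)} = \frac{6}{5}$ ($A{\left(v,N \right)} = \left(\left(- \frac{5}{-1} - - \frac{1}{5}\right) + 1\right) - 5 = \left(\left(\left(-5\right) \left(-1\right) + \frac{1}{5}\right) + 1\right) - 5 = \left(\left(5 + \frac{1}{5}\right) + 1\right) - 5 = \left(\frac{26}{5} + 1\right) - 5 = \frac{31}{5} - 5 = \frac{6}{5}$)
$44 \cdot 15 + A{\left(1,z{\left(5,5 \right)} \right)} = 44 \cdot 15 + \frac{6}{5} = 660 + \frac{6}{5} = \frac{3306}{5}$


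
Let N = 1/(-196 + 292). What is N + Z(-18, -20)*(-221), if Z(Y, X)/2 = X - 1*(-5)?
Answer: 636481/96 ≈ 6630.0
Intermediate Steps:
N = 1/96 ≈ 0.010417
Z(Y, X) = 10 + 2*X (Z(Y, X) = 2*(X - 1*(-5)) = 2*(X + 5) = 2*(5 + X) = 10 + 2*X)
N + Z(-18, -20)*(-221) = 1/96 + (10 + 2*(-20))*(-221) = 1/96 + (10 - 40)*(-221) = 1/96 - 30*(-221) = 1/96 + 6630 = 636481/96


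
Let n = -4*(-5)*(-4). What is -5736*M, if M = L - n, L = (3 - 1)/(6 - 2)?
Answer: -461748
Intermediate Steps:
n = -80 (n = 20*(-4) = -80)
L = ½ (L = 2/4 = 2*(¼) = ½ ≈ 0.50000)
M = 161/2 (M = ½ - 1*(-80) = ½ + 80 = 161/2 ≈ 80.500)
-5736*M = -5736*161/2 = -461748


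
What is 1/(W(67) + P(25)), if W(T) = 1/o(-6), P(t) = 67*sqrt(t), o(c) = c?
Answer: 6/2009 ≈ 0.0029866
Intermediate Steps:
W(T) = -1/6 (W(T) = 1/(-6) = -1/6)
1/(W(67) + P(25)) = 1/(-1/6 + 67*sqrt(25)) = 1/(-1/6 + 67*5) = 1/(-1/6 + 335) = 1/(2009/6) = 6/2009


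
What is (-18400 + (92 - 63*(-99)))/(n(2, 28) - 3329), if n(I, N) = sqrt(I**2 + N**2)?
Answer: 40184359/11081453 + 24142*sqrt(197)/11081453 ≈ 3.6568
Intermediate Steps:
(-18400 + (92 - 63*(-99)))/(n(2, 28) - 3329) = (-18400 + (92 - 63*(-99)))/(sqrt(2**2 + 28**2) - 3329) = (-18400 + (92 + 6237))/(sqrt(4 + 784) - 3329) = (-18400 + 6329)/(sqrt(788) - 3329) = -12071/(2*sqrt(197) - 3329) = -12071/(-3329 + 2*sqrt(197))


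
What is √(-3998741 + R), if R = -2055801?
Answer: I*√6054542 ≈ 2460.6*I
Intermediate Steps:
√(-3998741 + R) = √(-3998741 - 2055801) = √(-6054542) = I*√6054542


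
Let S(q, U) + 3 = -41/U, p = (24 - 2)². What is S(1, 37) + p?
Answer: 17756/37 ≈ 479.89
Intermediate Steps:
p = 484 (p = 22² = 484)
S(q, U) = -3 - 41/U
S(1, 37) + p = (-3 - 41/37) + 484 = -152/37 + 484 = 17756/37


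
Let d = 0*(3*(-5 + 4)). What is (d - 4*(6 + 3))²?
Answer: 1296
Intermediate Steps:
d = 0 (d = 0*(3*(-1)) = 0*(-3) = 0)
(d - 4*(6 + 3))² = (0 - 4*(6 + 3))² = (0 - 4*9)² = (0 - 36)² = (-36)² = 1296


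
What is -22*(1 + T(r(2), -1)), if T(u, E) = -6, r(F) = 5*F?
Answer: 110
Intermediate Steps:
-22*(1 + T(r(2), -1)) = -22*(1 - 6) = -22*(-5) = 110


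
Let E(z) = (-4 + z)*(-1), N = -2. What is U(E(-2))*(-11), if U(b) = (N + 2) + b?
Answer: -66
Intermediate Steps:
E(z) = 4 - z
U(b) = b (U(b) = (-2 + 2) + b = 0 + b = b)
U(E(-2))*(-11) = (4 - 1*(-2))*(-11) = (4 + 2)*(-11) = 6*(-11) = -66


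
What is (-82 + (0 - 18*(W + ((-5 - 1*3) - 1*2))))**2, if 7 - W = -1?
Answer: 2116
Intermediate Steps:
W = 8 (W = 7 - 1*(-1) = 7 + 1 = 8)
(-82 + (0 - 18*(W + ((-5 - 1*3) - 1*2))))**2 = (-82 + (0 - 18*(8 + ((-5 - 1*3) - 1*2))))**2 = (-82 + (0 - 18*(8 + ((-5 - 3) - 2))))**2 = (-82 + (0 - 18*(8 + (-8 - 2))))**2 = (-82 + (0 - 18*(8 - 10)))**2 = (-82 + (0 - 18*(-2)))**2 = (-82 + (0 - 3*(-12)))**2 = (-82 + (0 + 36))**2 = (-82 + 36)**2 = (-46)**2 = 2116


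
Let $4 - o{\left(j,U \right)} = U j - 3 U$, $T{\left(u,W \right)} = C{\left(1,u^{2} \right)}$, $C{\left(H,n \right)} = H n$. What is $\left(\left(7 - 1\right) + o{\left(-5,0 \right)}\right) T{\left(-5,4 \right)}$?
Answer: $250$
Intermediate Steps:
$T{\left(u,W \right)} = u^{2}$ ($T{\left(u,W \right)} = 1 u^{2} = u^{2}$)
$o{\left(j,U \right)} = 4 + 3 U - U j$ ($o{\left(j,U \right)} = 4 - \left(U j - 3 U\right) = 4 - \left(- 3 U + U j\right) = 4 + 3 U - U j$)
$\left(\left(7 - 1\right) + o{\left(-5,0 \right)}\right) T{\left(-5,4 \right)} = \left(\left(7 - 1\right) + \left(4 + 3 \cdot 0 - 0 \left(-5\right)\right)\right) \left(-5\right)^{2} = \left(\left(7 - 1\right) + \left(4 + 0 + 0\right)\right) 25 = \left(6 + 4\right) 25 = 10 \cdot 25 = 250$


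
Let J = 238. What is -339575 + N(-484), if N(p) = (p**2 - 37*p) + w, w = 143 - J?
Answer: -87506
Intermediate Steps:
w = -95 (w = 143 - 1*238 = 143 - 238 = -95)
N(p) = -95 + p**2 - 37*p (N(p) = (p**2 - 37*p) - 95 = -95 + p**2 - 37*p)
-339575 + N(-484) = -339575 + (-95 + (-484)**2 - 37*(-484)) = -339575 + (-95 + 234256 + 17908) = -339575 + 252069 = -87506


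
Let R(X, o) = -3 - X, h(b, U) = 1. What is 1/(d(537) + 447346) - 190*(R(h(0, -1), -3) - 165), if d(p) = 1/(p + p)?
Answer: 15427236817624/480449605 ≈ 32110.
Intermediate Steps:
d(p) = 1/(2*p)
1/(d(537) + 447346) - 190*(R(h(0, -1), -3) - 165) = 1/((1/2)/537 + 447346) - 190*((-3 - 1*1) - 165) = 1/((1/2)*(1/537) + 447346) - 190*((-3 - 1) - 165) = 1/(1/1074 + 447346) - 190*(-4 - 165) = 1/(480449605/1074) - 190*(-169) = 1074/480449605 - 1*(-32110) = 1074/480449605 + 32110 = 15427236817624/480449605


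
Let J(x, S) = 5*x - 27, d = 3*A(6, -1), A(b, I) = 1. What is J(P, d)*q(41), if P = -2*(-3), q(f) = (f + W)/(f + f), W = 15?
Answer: 84/41 ≈ 2.0488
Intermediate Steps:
q(f) = (15 + f)/(2*f) (q(f) = (f + 15)/(f + f) = (15 + f)/((2*f)) = (15 + f)*(1/(2*f)) = (15 + f)/(2*f))
P = 6
d = 3 (d = 3*1 = 3)
J(x, S) = -27 + 5*x
J(P, d)*q(41) = (-27 + 5*6)*((½)*(15 + 41)/41) = (-27 + 30)*((½)*(1/41)*56) = 3*(28/41) = 84/41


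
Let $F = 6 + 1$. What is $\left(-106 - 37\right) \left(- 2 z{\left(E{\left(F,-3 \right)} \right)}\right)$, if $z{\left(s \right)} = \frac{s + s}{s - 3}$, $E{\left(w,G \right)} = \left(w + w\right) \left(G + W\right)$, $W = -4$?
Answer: $\frac{56056}{101} \approx 555.01$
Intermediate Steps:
$F = 7$
$E{\left(w,G \right)} = 2 w \left(-4 + G\right)$ ($E{\left(w,G \right)} = \left(w + w\right) \left(G - 4\right) = 2 w \left(-4 + G\right)$)
$z{\left(s \right)} = \frac{2 s}{-3 + s}$
$\left(-106 - 37\right) \left(- 2 z{\left(E{\left(F,-3 \right)} \right)}\right) = \left(-106 - 37\right) \left(- 2 \frac{2 \cdot 2 \cdot 7 \left(-4 - 3\right)}{-3 + 2 \cdot 7 \left(-4 - 3\right)}\right) = - 143 \left(- 2 \frac{2 \cdot 2 \cdot 7 \left(-7\right)}{-3 + 2 \cdot 7 \left(-7\right)}\right) = - 143 \left(- 2 \cdot 2 \left(-98\right) \frac{1}{-3 - 98}\right) = - 143 \left(- 2 \cdot 2 \left(-98\right) \frac{1}{-101}\right) = - 143 \left(- 2 \cdot 2 \left(-98\right) \left(- \frac{1}{101}\right)\right) = - 143 \left(\left(-2\right) \frac{196}{101}\right) = \left(-143\right) \left(- \frac{392}{101}\right) = \frac{56056}{101}$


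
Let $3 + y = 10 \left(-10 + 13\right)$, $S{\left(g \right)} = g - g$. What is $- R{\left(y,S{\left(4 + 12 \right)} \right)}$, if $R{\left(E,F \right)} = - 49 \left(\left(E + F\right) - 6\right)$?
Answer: $1029$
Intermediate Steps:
$S{\left(g \right)} = 0$
$y = 27$ ($y = -3 + 10 \left(-10 + 13\right) = -3 + 10 \cdot 3 = -3 + 30 = 27$)
$R{\left(E,F \right)} = 294 - 49 E - 49 F$ ($R{\left(E,F \right)} = - 49 \left(-6 + E + F\right) = 294 - 49 E - 49 F$)
$- R{\left(y,S{\left(4 + 12 \right)} \right)} = - (294 - 1323 - 0) = - (294 - 1323 + 0) = \left(-1\right) \left(-1029\right) = 1029$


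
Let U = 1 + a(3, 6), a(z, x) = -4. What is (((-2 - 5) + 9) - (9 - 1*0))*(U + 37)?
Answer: -238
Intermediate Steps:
U = -3 (U = 1 - 4 = -3)
(((-2 - 5) + 9) - (9 - 1*0))*(U + 37) = (((-2 - 5) + 9) - (9 - 1*0))*(-3 + 37) = ((-7 + 9) - (9 + 0))*34 = (2 - 1*9)*34 = (2 - 9)*34 = -7*34 = -238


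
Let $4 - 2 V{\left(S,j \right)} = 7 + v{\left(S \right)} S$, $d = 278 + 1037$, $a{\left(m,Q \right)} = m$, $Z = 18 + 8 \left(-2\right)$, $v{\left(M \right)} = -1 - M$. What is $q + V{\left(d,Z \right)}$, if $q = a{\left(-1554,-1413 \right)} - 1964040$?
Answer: $- \frac{2200651}{2} \approx -1.1003 \cdot 10^{6}$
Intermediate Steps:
$Z = 2$ ($Z = 18 - 16 = 2$)
$d = 1315$
$q = -1965594$ ($q = -1554 - 1964040 = -1965594$)
$V{\left(S,j \right)} = - \frac{3}{2} - \frac{S \left(-1 - S\right)}{2}$ ($V{\left(S,j \right)} = 2 - \frac{7 + \left(-1 - S\right) S}{2} = 2 - \frac{7 + S \left(-1 - S\right)}{2} = 2 - \left(\frac{7}{2} + \frac{S \left(-1 - S\right)}{2}\right) = - \frac{3}{2} - \frac{S \left(-1 - S\right)}{2}$)
$q + V{\left(d,Z \right)} = -1965594 - \left(\frac{3}{2} - \frac{1315 \left(1 + 1315\right)}{2}\right) = -1965594 - \left(\frac{3}{2} - 865270\right) = -1965594 + \left(- \frac{3}{2} + 865270\right) = -1965594 + \frac{1730537}{2} = - \frac{2200651}{2}$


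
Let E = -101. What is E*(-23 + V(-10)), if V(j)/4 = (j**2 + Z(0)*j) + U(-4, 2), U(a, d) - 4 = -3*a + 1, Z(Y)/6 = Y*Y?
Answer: -44945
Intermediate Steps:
Z(Y) = 6*Y**2 (Z(Y) = 6*(Y*Y) = 6*Y**2)
U(a, d) = 5 - 3*a (U(a, d) = 4 + (-3*a + 1) = 4 + (1 - 3*a) = 5 - 3*a)
V(j) = 68 + 4*j**2 (V(j) = 4*((j**2 + (6*0**2)*j) + (5 - 3*(-4))) = 4*((j**2 + (6*0)*j) + (5 + 12)) = 4*((j**2 + 0*j) + 17) = 4*((j**2 + 0) + 17) = 4*(j**2 + 17) = 4*(17 + j**2) = 68 + 4*j**2)
E*(-23 + V(-10)) = -101*(-23 + (68 + 4*(-10)**2)) = -101*(-23 + (68 + 4*100)) = -101*(-23 + (68 + 400)) = -101*(-23 + 468) = -101*445 = -44945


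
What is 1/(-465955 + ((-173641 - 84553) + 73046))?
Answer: -1/651103 ≈ -1.5359e-6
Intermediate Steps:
1/(-465955 + ((-173641 - 84553) + 73046)) = 1/(-465955 + (-258194 + 73046)) = 1/(-465955 - 185148) = 1/(-651103) = -1/651103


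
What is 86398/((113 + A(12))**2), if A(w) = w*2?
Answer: 86398/18769 ≈ 4.6032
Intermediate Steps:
A(w) = 2*w
86398/((113 + A(12))**2) = 86398/((113 + 2*12)**2) = 86398/((113 + 24)**2) = 86398/(137**2) = 86398/18769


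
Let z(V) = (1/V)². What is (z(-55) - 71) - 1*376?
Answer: -1352174/3025 ≈ -447.00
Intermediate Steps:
z(V) = V⁻²
(z(-55) - 71) - 1*376 = ((-55)⁻² - 71) - 1*376 = (1/3025 - 71) - 376 = -214774/3025 - 376 = -1352174/3025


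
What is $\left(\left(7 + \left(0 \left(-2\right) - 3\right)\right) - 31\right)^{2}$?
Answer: $729$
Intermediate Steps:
$\left(\left(7 + \left(0 \left(-2\right) - 3\right)\right) - 31\right)^{2} = \left(\left(7 + \left(0 - 3\right)\right) - 31\right)^{2} = \left(\left(7 - 3\right) - 31\right)^{2} = \left(4 - 31\right)^{2} = \left(-27\right)^{2} = 729$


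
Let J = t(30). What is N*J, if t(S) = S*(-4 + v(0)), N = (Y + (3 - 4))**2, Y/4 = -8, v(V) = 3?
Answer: -32670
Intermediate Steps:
Y = -32 (Y = 4*(-8) = -32)
N = 1089 (N = (-32 + (3 - 4))**2 = (-32 - 1)**2 = (-33)**2 = 1089)
t(S) = -S (t(S) = S*(-4 + 3) = S*(-1) = -S)
J = -30 (J = -1*30 = -30)
N*J = 1089*(-30) = -32670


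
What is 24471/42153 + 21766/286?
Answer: 154083484/2009293 ≈ 76.685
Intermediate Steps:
24471/42153 + 21766/286 = 24471*(1/42153) + 21766*(1/286) = 8157/14051 + 10883/143 = 154083484/2009293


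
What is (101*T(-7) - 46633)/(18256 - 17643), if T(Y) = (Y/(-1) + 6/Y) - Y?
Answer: -317139/4291 ≈ -73.908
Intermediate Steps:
T(Y) = -2*Y + 6/Y (T(Y) = (Y*(-1) + 6/Y) - Y = (-Y + 6/Y) - Y = -2*Y + 6/Y)
(101*T(-7) - 46633)/(18256 - 17643) = (101*(-2*(-7) + 6/(-7)) - 46633)/(18256 - 17643) = (101*(14 + 6*(-⅐)) - 46633)/613 = (101*(14 - 6/7) - 46633)*(1/613) = (101*(92/7) - 46633)*(1/613) = (9292/7 - 46633)*(1/613) = -317139/7*1/613 = -317139/4291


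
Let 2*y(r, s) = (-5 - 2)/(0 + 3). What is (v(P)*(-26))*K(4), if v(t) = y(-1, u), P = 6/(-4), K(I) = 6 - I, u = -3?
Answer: 182/3 ≈ 60.667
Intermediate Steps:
P = -3/2 (P = 6*(-¼) = -3/2 ≈ -1.5000)
y(r, s) = -7/6 (y(r, s) = ((-5 - 2)/(0 + 3))/2 = (-7/3)/2 = (-7*⅓)/2 = (½)*(-7/3) = -7/6)
v(t) = -7/6
(v(P)*(-26))*K(4) = (-7/6*(-26))*(6 - 1*4) = 91*(6 - 4)/3 = (91/3)*2 = 182/3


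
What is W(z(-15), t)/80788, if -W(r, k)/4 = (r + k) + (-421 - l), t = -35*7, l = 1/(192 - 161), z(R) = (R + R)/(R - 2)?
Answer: 350069/10643819 ≈ 0.032889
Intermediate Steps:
z(R) = 2*R/(-2 + R) (z(R) = (2*R)/(-2 + R) = 2*R/(-2 + R))
l = 1/31 ≈ 0.032258
t = -245
W(r, k) = 52208/31 - 4*k - 4*r (W(r, k) = -4*((r + k) + (-421 - 1*1/31)) = -4*((k + r) + (-421 - 1/31)) = -4*((k + r) - 13052/31) = -4*(-13052/31 + k + r) = 52208/31 - 4*k - 4*r)
W(z(-15), t)/80788 = (52208/31 - 4*(-245) - 8*(-15)/(-2 - 15))/80788 = (52208/31 + 980 - 8*(-15)/(-17))*(1/80788) = (52208/31 + 980 - 8*(-15)*(-1)/17)*(1/80788) = (52208/31 + 980 - 4*30/17)*(1/80788) = (52208/31 + 980 - 120/17)*(1/80788) = (1400276/527)*(1/80788) = 350069/10643819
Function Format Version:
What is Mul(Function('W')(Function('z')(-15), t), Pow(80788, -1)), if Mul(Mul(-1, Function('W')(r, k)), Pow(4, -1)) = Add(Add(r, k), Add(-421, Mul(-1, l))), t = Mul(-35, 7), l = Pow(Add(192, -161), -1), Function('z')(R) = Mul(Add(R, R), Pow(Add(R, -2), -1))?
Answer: Rational(350069, 10643819) ≈ 0.032889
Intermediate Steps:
Function('z')(R) = Mul(2, R, Pow(Add(-2, R), -1)) (Function('z')(R) = Mul(Mul(2, R), Pow(Add(-2, R), -1)) = Mul(2, R, Pow(Add(-2, R), -1)))
l = Rational(1, 31) (l = Pow(31, -1) = Rational(1, 31) ≈ 0.032258)
t = -245
Function('W')(r, k) = Add(Rational(52208, 31), Mul(-4, k), Mul(-4, r)) (Function('W')(r, k) = Mul(-4, Add(Add(r, k), Add(-421, Mul(-1, Rational(1, 31))))) = Mul(-4, Add(Add(k, r), Add(-421, Rational(-1, 31)))) = Mul(-4, Add(Add(k, r), Rational(-13052, 31))) = Mul(-4, Add(Rational(-13052, 31), k, r)) = Add(Rational(52208, 31), Mul(-4, k), Mul(-4, r)))
Mul(Function('W')(Function('z')(-15), t), Pow(80788, -1)) = Mul(Add(Rational(52208, 31), Mul(-4, -245), Mul(-4, Mul(2, -15, Pow(Add(-2, -15), -1)))), Pow(80788, -1)) = Mul(Add(Rational(52208, 31), 980, Mul(-4, Mul(2, -15, Pow(-17, -1)))), Rational(1, 80788)) = Mul(Add(Rational(52208, 31), 980, Mul(-4, Mul(2, -15, Rational(-1, 17)))), Rational(1, 80788)) = Mul(Add(Rational(52208, 31), 980, Mul(-4, Rational(30, 17))), Rational(1, 80788)) = Mul(Add(Rational(52208, 31), 980, Rational(-120, 17)), Rational(1, 80788)) = Mul(Rational(1400276, 527), Rational(1, 80788)) = Rational(350069, 10643819)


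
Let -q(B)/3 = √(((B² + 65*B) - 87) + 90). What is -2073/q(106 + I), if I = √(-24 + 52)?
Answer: 691/√(18157 + 554*√7) ≈ 4.9329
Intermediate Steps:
I = 2*√7 (I = √28 = 2*√7 ≈ 5.2915)
q(B) = -3*√(3 + B² + 65*B) (q(B) = -3*√(((B² + 65*B) - 87) + 90) = -3*√((-87 + B² + 65*B) + 90) = -3*√(3 + B² + 65*B))
-2073/q(106 + I) = -2073*(-1/(3*√(3 + (106 + 2*√7)² + 65*(106 + 2*√7)))) = -2073*(-1/(3*√(3 + (106 + 2*√7)² + (6890 + 130*√7)))) = -2073*(-1/(3*√(6893 + (106 + 2*√7)² + 130*√7))) = -(-691)/√(6893 + (106 + 2*√7)² + 130*√7) = 691/√(6893 + (106 + 2*√7)² + 130*√7)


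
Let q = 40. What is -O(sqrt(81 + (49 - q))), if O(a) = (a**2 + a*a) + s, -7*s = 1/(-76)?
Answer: -95761/532 ≈ -180.00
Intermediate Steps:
s = 1/532 (s = -1/7/(-76) = -1/7*(-1/76) = 1/532 ≈ 0.0018797)
O(a) = 1/532 + 2*a**2 (O(a) = (a**2 + a*a) + 1/532 = (a**2 + a**2) + 1/532 = 2*a**2 + 1/532 = 1/532 + 2*a**2)
-O(sqrt(81 + (49 - q))) = -(1/532 + 2*(sqrt(81 + (49 - 1*40)))**2) = -(1/532 + 2*(sqrt(81 + (49 - 40)))**2) = -(1/532 + 2*(sqrt(81 + 9))**2) = -(1/532 + 2*(sqrt(90))**2) = -(1/532 + 2*(3*sqrt(10))**2) = -(1/532 + 2*90) = -(1/532 + 180) = -1*95761/532 = -95761/532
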